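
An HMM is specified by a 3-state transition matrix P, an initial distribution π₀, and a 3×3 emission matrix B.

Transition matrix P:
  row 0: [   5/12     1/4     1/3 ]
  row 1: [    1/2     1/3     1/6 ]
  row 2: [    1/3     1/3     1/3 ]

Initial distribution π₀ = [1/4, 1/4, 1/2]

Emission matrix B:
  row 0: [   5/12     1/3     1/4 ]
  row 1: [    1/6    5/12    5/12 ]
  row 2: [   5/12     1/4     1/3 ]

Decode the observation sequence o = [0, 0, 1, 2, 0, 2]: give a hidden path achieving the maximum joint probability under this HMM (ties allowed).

path = [2, 2, 1, 1, 0, 2]

t=0: δ = [1.042e-01, 4.167e-02, 2.083e-01]  (obs o_0=0)
t=1: δ = [2.894e-02, 1.157e-02, 2.894e-02]  ψ = [2, 2, 2]  (obs o_1=0)
t=2: δ = [4.019e-03, 4.019e-03, 2.411e-03]  ψ = [0, 2, 0]  (obs o_2=1)
t=3: δ = [5.023e-04, 5.582e-04, 4.465e-04]  ψ = [1, 1, 0]  (obs o_3=2)
t=4: δ = [1.163e-04, 3.101e-05, 6.977e-05]  ψ = [1, 1, 0]  (obs o_4=0)
t=5: δ = [1.211e-05, 1.211e-05, 1.292e-05]  ψ = [0, 0, 0]  (obs o_5=2)
backtrack: best end state = 2; path = [2, 2, 1, 1, 0, 2]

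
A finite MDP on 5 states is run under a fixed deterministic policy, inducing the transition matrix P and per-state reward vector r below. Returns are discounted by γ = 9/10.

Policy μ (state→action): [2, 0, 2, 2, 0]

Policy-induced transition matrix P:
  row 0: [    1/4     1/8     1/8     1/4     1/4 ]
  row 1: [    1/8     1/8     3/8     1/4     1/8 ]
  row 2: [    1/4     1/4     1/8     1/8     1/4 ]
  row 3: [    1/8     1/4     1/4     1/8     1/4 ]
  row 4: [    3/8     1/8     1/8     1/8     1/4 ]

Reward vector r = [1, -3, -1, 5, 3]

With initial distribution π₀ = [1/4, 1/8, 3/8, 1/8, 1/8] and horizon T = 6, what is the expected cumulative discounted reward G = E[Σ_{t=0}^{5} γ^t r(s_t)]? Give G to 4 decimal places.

t=0: π = [0.2500, 0.1250, 0.3750, 0.1250, 0.1250], E[r] = 0.5000, γ^t·E[r] = 0.500000, running G = 0.500000
t=1: π = [0.2344, 0.1875, 0.1719, 0.1719, 0.2344], E[r] = 1.0625, γ^t·E[r] = 0.956250, running G = 1.456250
t=2: π = [0.2344, 0.1680, 0.1934, 0.1777, 0.2266], E[r] = 1.1055, γ^t·E[r] = 0.895430, running G = 2.351680
t=3: π = [0.2351, 0.1714, 0.1892, 0.1753, 0.2290], E[r] = 1.0952, γ^t·E[r] = 0.798412, running G = 3.150091
t=4: π = [0.2353, 0.1706, 0.1898, 0.1758, 0.2286], E[r] = 1.0986, γ^t·E[r] = 0.720813, running G = 3.870904
t=5: π = [0.2353, 0.1707, 0.1896, 0.1757, 0.2287], E[r] = 1.0983, γ^t·E[r] = 0.648515, running G = 4.519420

G = 4.5194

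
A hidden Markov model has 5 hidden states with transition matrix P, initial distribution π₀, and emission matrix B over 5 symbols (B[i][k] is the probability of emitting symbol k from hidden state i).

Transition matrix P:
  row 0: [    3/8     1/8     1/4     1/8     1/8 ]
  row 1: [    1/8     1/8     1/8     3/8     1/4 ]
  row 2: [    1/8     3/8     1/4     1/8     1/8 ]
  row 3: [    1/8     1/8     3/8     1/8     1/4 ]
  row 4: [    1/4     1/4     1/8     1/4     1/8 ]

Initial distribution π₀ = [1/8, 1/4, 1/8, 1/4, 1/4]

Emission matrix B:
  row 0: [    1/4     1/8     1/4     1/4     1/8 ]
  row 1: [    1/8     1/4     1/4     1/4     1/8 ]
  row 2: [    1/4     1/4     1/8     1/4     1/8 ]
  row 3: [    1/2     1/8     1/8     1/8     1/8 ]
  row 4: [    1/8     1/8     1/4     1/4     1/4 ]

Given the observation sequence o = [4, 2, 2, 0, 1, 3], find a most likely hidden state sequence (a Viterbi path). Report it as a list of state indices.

t=0: δ = [1.562e-02, 3.125e-02, 1.562e-02, 3.125e-02, 6.250e-02]  (obs o_0=4)
t=1: δ = [3.906e-03, 3.906e-03, 1.465e-03, 1.953e-03, 1.953e-03]  ψ = [4, 4, 3, 4, 1]  (obs o_1=2)
t=2: δ = [3.662e-04, 1.373e-04, 1.221e-04, 1.831e-04, 2.441e-04]  ψ = [0, 2, 0, 1, 1]  (obs o_2=2)
t=3: δ = [3.433e-05, 7.629e-06, 2.289e-05, 3.052e-05, 5.722e-06]  ψ = [0, 4, 0, 4, 0]  (obs o_3=0)
t=4: δ = [1.609e-06, 2.146e-06, 2.861e-06, 5.364e-07, 9.537e-07]  ψ = [0, 2, 3, 0, 3]  (obs o_4=1)
t=5: δ = [1.509e-07, 2.682e-07, 1.788e-07, 1.006e-07, 1.341e-07]  ψ = [0, 2, 2, 1, 1]  (obs o_5=3)
backtrack: best end state = 1; path = [4, 1, 4, 3, 2, 1]

path = [4, 1, 4, 3, 2, 1]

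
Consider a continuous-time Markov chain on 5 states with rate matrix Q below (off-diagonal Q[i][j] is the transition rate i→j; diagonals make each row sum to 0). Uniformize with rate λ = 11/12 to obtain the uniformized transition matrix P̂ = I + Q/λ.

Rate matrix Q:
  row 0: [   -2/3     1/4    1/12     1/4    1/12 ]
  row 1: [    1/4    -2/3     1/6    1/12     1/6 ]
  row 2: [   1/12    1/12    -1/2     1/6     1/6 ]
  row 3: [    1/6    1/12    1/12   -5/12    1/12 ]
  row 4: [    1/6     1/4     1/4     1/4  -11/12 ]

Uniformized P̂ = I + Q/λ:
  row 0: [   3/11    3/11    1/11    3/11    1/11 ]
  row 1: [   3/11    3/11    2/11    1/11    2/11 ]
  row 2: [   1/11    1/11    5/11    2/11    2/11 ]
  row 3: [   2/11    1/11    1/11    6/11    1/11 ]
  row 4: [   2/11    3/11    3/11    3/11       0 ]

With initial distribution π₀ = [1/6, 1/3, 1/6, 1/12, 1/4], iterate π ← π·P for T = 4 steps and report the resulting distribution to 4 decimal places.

π = [0.1976, 0.1817, 0.2048, 0.2999, 0.1160]

t=0: π = [0.1667, 0.3333, 0.1667, 0.0833, 0.2500]
t=1: π = [0.2121, 0.2273, 0.2273, 0.2197, 0.1136]
t=2: π = [0.2011, 0.1915, 0.2149, 0.2707, 0.1219]
t=3: π = [0.1980, 0.1844, 0.2086, 0.2922, 0.1168]
t=4: π = [0.1976, 0.1817, 0.2048, 0.2999, 0.1160]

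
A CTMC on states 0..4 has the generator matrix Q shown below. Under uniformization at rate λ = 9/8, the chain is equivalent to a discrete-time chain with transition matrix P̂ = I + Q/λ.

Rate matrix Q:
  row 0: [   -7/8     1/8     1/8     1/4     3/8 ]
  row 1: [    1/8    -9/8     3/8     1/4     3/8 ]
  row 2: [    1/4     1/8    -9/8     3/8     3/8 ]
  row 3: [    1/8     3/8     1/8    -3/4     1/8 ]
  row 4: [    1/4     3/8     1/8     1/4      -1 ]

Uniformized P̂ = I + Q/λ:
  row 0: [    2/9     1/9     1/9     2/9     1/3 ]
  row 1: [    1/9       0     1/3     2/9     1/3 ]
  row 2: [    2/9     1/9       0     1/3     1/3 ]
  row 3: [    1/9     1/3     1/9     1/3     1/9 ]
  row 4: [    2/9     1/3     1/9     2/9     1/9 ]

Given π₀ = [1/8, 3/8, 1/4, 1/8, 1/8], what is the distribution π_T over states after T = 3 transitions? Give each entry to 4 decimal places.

π = [0.1680, 0.1943, 0.1461, 0.2656, 0.2260]

t=0: π = [0.1250, 0.3750, 0.2500, 0.1250, 0.1250]
t=1: π = [0.1667, 0.1250, 0.1667, 0.2639, 0.2778]
t=2: π = [0.1790, 0.2176, 0.1204, 0.2701, 0.2130]
t=3: π = [0.1680, 0.1943, 0.1461, 0.2656, 0.2260]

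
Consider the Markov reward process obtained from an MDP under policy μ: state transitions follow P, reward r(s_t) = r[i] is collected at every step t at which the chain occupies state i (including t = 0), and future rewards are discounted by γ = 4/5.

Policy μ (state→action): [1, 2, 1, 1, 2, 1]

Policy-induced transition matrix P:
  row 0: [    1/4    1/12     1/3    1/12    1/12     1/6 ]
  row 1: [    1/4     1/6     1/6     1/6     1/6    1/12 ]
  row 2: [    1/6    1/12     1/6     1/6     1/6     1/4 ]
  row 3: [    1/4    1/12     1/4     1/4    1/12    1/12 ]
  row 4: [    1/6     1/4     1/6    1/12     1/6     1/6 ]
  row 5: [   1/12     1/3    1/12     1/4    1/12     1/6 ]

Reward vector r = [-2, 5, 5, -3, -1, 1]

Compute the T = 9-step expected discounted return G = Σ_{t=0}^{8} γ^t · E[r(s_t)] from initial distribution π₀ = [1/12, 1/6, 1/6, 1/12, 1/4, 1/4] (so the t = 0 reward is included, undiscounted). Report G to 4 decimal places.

G = 4.3894

t=0: π = [0.0833, 0.1667, 0.1667, 0.0833, 0.2500, 0.2500], E[r] = 1.2500, γ^t·E[r] = 1.250000, running G = 1.250000
t=1: π = [0.1736, 0.2014, 0.1667, 0.1667, 0.1319, 0.1597], E[r] = 1.0208, γ^t·E[r] = 0.816667, running G = 2.066667
t=2: π = [0.1985, 0.1620, 0.1962, 0.1684, 0.1250, 0.1499], E[r] = 0.9138, γ^t·E[r] = 0.584815, running G = 2.651481
t=3: π = [0.1983, 0.1551, 0.2013, 0.1662, 0.1236, 0.1555], E[r] = 0.9188, γ^t·E[r] = 0.470444, running G = 3.121926
t=4: π = [0.1970, 0.1557, 0.2006, 0.1667, 0.1233, 0.1567], E[r] = 0.9210, γ^t·E[r] = 0.377249, running G = 3.499175
t=5: π = [0.1969, 0.1560, 0.2003, 0.1669, 0.1233, 0.1565], E[r] = 0.9205, γ^t·E[r] = 0.301635, running G = 3.800810
t=6: π = [0.1969, 0.1560, 0.2003, 0.1669, 0.1233, 0.1564], E[r] = 0.9203, γ^t·E[r] = 0.241245, running G = 4.042054
t=7: π = [0.1970, 0.1560, 0.2004, 0.1669, 0.1233, 0.1564], E[r] = 0.9203, γ^t·E[r] = 0.192993, running G = 4.235048
t=8: π = [0.1970, 0.1560, 0.2004, 0.1669, 0.1233, 0.1565], E[r] = 0.9203, γ^t·E[r] = 0.154396, running G = 4.389444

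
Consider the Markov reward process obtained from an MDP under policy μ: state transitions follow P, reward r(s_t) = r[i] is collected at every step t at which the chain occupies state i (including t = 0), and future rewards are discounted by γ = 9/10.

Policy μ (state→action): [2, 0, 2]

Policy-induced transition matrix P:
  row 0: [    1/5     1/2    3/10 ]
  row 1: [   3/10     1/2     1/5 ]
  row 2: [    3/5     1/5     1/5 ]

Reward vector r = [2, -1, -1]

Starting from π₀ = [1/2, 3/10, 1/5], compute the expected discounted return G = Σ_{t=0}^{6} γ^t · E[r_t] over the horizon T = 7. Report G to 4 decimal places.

G = 0.4836

t=0: π = [0.5000, 0.3000, 0.2000], E[r] = 0.5000, γ^t·E[r] = 0.500000, running G = 0.500000
t=1: π = [0.3100, 0.4400, 0.2500], E[r] = -0.0700, γ^t·E[r] = -0.063000, running G = 0.437000
t=2: π = [0.3440, 0.4250, 0.2310], E[r] = 0.0320, γ^t·E[r] = 0.025920, running G = 0.462920
t=3: π = [0.3349, 0.4307, 0.2344], E[r] = 0.0047, γ^t·E[r] = 0.003426, running G = 0.466346
t=4: π = [0.3368, 0.4297, 0.2335], E[r] = 0.0105, γ^t·E[r] = 0.006882, running G = 0.473229
t=5: π = [0.3364, 0.4300, 0.2337], E[r] = 0.0091, γ^t·E[r] = 0.005369, running G = 0.478598
t=6: π = [0.3365, 0.4299, 0.2336], E[r] = 0.0094, γ^t·E[r] = 0.004998, running G = 0.483596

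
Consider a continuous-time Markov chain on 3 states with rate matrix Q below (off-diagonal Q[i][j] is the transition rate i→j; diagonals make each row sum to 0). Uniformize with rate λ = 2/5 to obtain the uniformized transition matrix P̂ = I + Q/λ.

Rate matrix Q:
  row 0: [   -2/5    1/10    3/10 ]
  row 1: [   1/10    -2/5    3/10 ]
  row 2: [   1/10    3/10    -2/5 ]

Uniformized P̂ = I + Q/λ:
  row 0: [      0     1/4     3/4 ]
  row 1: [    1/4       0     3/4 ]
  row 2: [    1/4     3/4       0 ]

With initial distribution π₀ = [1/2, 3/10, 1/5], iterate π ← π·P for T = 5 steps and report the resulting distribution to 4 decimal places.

π = [0.1997, 0.3175, 0.4828]

t=0: π = [0.5000, 0.3000, 0.2000]
t=1: π = [0.1250, 0.2750, 0.6000]
t=2: π = [0.2188, 0.4813, 0.3000]
t=3: π = [0.1953, 0.2797, 0.5250]
t=4: π = [0.2012, 0.4426, 0.3563]
t=5: π = [0.1997, 0.3175, 0.4828]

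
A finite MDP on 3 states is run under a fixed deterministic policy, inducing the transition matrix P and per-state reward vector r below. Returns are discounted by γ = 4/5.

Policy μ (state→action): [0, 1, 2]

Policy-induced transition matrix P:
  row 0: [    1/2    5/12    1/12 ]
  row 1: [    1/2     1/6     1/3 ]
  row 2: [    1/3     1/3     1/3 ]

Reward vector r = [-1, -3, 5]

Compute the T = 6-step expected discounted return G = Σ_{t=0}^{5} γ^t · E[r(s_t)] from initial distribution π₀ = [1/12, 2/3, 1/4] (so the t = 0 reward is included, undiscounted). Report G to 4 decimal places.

G = -1.1270

t=0: π = [0.0833, 0.6667, 0.2500], E[r] = -0.8333, γ^t·E[r] = -0.833333, running G = -0.833333
t=1: π = [0.4583, 0.2292, 0.3125], E[r] = 0.4167, γ^t·E[r] = 0.333333, running G = -0.500000
t=2: π = [0.4479, 0.3333, 0.2188], E[r] = -0.3542, γ^t·E[r] = -0.226667, running G = -0.726667
t=3: π = [0.4635, 0.3151, 0.2214], E[r] = -0.3021, γ^t·E[r] = -0.154667, running G = -0.881333
t=4: π = [0.4631, 0.3194, 0.2174], E[r] = -0.3342, γ^t·E[r] = -0.136889, running G = -1.018222
t=5: π = [0.4638, 0.3187, 0.2176], E[r] = -0.3320, γ^t·E[r] = -0.108800, running G = -1.127022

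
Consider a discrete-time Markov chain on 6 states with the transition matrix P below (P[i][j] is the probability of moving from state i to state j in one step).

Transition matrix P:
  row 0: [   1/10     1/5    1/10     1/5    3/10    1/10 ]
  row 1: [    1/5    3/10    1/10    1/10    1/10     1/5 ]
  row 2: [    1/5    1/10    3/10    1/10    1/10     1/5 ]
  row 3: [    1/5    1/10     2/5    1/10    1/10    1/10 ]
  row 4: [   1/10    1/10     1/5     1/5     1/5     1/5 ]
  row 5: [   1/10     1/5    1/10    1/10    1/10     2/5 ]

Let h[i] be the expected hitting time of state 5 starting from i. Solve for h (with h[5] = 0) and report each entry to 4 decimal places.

First-step conditioning: h[5] = 0; for i ≠ 5, h[i] = 1 + Σ_k P[i][k]·h[k].
  h[0] = 1 + 1/10·h[0] + 1/5·h[1] + 1/10·h[2] + 1/5·h[3] + 3/10·h[4]
  h[1] = 1 + 1/5·h[0] + 3/10·h[1] + 1/10·h[2] + 1/10·h[3] + 1/10·h[4]
  h[2] = 1 + 1/5·h[0] + 1/10·h[1] + 3/10·h[2] + 1/10·h[3] + 1/10·h[4]
  h[3] = 1 + 1/5·h[0] + 1/10·h[1] + 2/5·h[2] + 1/10·h[3] + 1/10·h[4]
  h[4] = 1 + 1/10·h[0] + 1/10·h[1] + 1/5·h[2] + 1/5·h[3] + 1/5·h[4]
Solving the 5×5 linear system over states ≠ 5 gives exactly h = [110/17, 100/17, 100/17, 110/17, 100/17, 0] (h[5] = 0 is the target).

h = [6.4706, 5.8824, 5.8824, 6.4706, 5.8824, 0.0000]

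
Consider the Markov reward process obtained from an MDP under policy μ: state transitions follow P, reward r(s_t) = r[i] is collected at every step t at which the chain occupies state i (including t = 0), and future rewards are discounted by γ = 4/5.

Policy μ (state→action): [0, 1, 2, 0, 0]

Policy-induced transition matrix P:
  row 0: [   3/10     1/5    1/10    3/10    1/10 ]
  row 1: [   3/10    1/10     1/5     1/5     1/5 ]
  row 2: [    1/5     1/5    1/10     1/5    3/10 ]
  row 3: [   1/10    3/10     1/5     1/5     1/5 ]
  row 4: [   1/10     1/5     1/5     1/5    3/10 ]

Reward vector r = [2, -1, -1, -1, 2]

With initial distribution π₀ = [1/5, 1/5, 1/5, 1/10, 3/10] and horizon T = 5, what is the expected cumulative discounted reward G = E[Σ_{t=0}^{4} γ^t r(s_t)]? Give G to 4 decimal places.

G = 1.1099

t=0: π = [0.2000, 0.2000, 0.2000, 0.1000, 0.3000], E[r] = 0.5000, γ^t·E[r] = 0.500000, running G = 0.500000
t=1: π = [0.2000, 0.1900, 0.1600, 0.2200, 0.2300], E[r] = 0.2900, γ^t·E[r] = 0.232000, running G = 0.732000
t=2: π = [0.1940, 0.2030, 0.1640, 0.2200, 0.2190], E[r] = 0.2390, γ^t·E[r] = 0.152960, running G = 0.884960
t=3: π = [0.1958, 0.2017, 0.1642, 0.2194, 0.2189], E[r] = 0.2441, γ^t·E[r] = 0.124979, running G = 1.009939
t=4: π = [0.1959, 0.2018, 0.1640, 0.2196, 0.2187], E[r] = 0.2440, γ^t·E[r] = 0.099922, running G = 1.109861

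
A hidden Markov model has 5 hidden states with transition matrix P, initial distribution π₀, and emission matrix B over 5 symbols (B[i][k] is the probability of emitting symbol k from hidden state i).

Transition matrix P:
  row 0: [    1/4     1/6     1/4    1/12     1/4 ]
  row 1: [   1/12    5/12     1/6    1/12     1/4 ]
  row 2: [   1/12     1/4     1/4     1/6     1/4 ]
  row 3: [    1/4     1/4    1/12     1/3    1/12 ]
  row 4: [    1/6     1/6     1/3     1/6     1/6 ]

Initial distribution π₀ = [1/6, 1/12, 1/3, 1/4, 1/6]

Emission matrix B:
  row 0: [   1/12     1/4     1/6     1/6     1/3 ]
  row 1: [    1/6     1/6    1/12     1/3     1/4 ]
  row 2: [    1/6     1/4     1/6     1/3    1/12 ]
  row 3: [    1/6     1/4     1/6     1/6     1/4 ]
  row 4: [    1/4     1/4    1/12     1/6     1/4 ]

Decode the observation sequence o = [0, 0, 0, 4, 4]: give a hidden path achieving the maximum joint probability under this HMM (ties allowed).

t=0: δ = [1.389e-02, 1.389e-02, 5.556e-02, 4.167e-02, 4.167e-02]  (obs o_0=0)
t=1: δ = [8.681e-04, 2.315e-03, 2.315e-03, 2.315e-03, 3.472e-03]  ψ = [3, 2, 2, 3, 2]  (obs o_1=0)
t=2: δ = [4.823e-05, 1.608e-04, 1.929e-04, 1.286e-04, 1.447e-04]  ψ = [3, 1, 4, 3, 1]  (obs o_2=0)
t=3: δ = [1.072e-05, 1.674e-05, 4.019e-06, 1.072e-05, 1.206e-05]  ψ = [3, 1, 2, 3, 2]  (obs o_3=4)
t=4: δ = [8.931e-07, 1.744e-06, 3.349e-07, 8.931e-07, 1.047e-06]  ψ = [0, 1, 4, 3, 1]  (obs o_4=4)
backtrack: best end state = 1; path = [2, 1, 1, 1, 1]

path = [2, 1, 1, 1, 1]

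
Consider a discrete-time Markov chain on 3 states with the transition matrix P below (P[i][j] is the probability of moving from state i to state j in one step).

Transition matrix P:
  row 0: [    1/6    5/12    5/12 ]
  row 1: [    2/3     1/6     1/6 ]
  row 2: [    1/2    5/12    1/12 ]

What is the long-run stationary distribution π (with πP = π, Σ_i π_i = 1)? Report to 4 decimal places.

Balance equations π_j = Σ_i π_i·P[i][j]:
  π_0 = 1/6·π_0 + 2/3·π_1 + 1/2·π_2
  π_1 = 5/12·π_0 + 1/6·π_1 + 5/12·π_2
  normalize: π_0 + π_1 + π_2 = 1
Solving the linear system gives exactly π = [5/12, 1/3, 1/4].

π = [0.4167, 0.3333, 0.2500]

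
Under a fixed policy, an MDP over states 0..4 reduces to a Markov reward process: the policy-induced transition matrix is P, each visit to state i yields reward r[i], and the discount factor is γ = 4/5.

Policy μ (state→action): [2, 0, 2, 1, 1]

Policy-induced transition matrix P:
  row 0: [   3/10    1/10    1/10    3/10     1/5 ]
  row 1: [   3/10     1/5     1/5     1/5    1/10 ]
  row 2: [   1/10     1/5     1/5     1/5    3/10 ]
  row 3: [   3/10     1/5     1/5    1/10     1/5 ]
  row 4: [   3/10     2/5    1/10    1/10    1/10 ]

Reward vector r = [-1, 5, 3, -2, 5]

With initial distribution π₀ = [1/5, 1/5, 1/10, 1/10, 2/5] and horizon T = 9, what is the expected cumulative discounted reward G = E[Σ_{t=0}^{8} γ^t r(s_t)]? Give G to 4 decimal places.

t=0: π = [0.2000, 0.2000, 0.1000, 0.1000, 0.4000], E[r] = 2.9000, γ^t·E[r] = 2.900000, running G = 2.900000
t=1: π = [0.2800, 0.2600, 0.1400, 0.1700, 0.1500], E[r] = 1.8500, γ^t·E[r] = 1.480000, running G = 4.380000
t=2: π = [0.2720, 0.2020, 0.1570, 0.1960, 0.1730], E[r] = 1.6820, γ^t·E[r] = 1.076480, running G = 5.456480
t=3: π = [0.2686, 0.2074, 0.1555, 0.1903, 0.1782], E[r] = 1.7453, γ^t·E[r] = 0.893594, running G = 6.350074
t=4: π = [0.2689, 0.2088, 0.1553, 0.1900, 0.1770], E[r] = 1.7459, γ^t·E[r] = 0.715117, running G = 7.065190
t=5: π = [0.2689, 0.2085, 0.1554, 0.1902, 0.1770], E[r] = 1.7442, γ^t·E[r] = 0.571550, running G = 7.636740
t=6: π = [0.2689, 0.2085, 0.1554, 0.1902, 0.1770], E[r] = 1.7444, γ^t·E[r] = 0.457289, running G = 8.094029
t=7: π = [0.2689, 0.2085, 0.1554, 0.1902, 0.1770], E[r] = 1.7445, γ^t·E[r] = 0.365839, running G = 8.459867
t=8: π = [0.2689, 0.2085, 0.1554, 0.1902, 0.1770], E[r] = 1.7444, γ^t·E[r] = 0.292670, running G = 8.752537

G = 8.7525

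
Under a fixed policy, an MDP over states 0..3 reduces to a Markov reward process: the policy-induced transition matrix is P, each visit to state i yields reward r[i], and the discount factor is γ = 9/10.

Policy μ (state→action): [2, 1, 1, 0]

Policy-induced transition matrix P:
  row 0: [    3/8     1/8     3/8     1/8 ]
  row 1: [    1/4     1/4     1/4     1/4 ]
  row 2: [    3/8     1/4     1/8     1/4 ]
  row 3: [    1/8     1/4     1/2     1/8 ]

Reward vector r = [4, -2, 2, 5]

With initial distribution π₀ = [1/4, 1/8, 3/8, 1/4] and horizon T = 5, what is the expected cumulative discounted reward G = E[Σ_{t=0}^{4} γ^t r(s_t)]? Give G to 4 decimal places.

G = 9.8930

t=0: π = [0.2500, 0.1250, 0.3750, 0.2500], E[r] = 2.7500, γ^t·E[r] = 2.750000, running G = 2.750000
t=1: π = [0.2969, 0.2188, 0.2969, 0.1875], E[r] = 2.2813, γ^t·E[r] = 2.053125, running G = 4.803125
t=2: π = [0.3008, 0.2129, 0.2969, 0.1895], E[r] = 2.3184, γ^t·E[r] = 1.877871, running G = 6.680996
t=3: π = [0.3010, 0.2124, 0.2979, 0.1887], E[r] = 2.3186, γ^t·E[r] = 1.690262, running G = 8.371258
t=4: π = [0.3013, 0.2124, 0.2976, 0.1888], E[r] = 2.3194, γ^t·E[r] = 1.521756, running G = 9.893014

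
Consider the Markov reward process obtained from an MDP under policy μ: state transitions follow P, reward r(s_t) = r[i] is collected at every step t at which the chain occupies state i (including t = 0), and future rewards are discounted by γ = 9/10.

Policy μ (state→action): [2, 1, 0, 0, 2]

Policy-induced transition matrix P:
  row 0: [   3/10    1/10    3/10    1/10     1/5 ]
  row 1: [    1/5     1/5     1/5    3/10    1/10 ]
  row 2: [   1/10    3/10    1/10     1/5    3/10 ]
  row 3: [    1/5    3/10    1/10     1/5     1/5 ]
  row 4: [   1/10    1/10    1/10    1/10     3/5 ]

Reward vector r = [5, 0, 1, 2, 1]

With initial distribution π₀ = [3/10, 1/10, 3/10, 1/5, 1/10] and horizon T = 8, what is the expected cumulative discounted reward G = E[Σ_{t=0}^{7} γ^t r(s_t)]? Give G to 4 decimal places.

G = 10.1906

t=0: π = [0.3000, 0.1000, 0.3000, 0.2000, 0.1000], E[r] = 2.3000, γ^t·E[r] = 2.300000, running G = 2.300000
t=1: π = [0.1900, 0.2100, 0.1700, 0.1700, 0.2600], E[r] = 1.7200, γ^t·E[r] = 1.548000, running G = 3.848000
t=2: π = [0.1760, 0.1890, 0.1590, 0.1760, 0.3000], E[r] = 1.6910, γ^t·E[r] = 1.369710, running G = 5.217710
t=3: π = [0.1717, 0.1859, 0.1541, 0.1713, 0.3170], E[r] = 1.6722, γ^t·E[r] = 1.219034, running G = 6.436744
t=4: π = [0.1701, 0.1837, 0.1529, 0.1697, 0.3236], E[r] = 1.6663, γ^t·E[r] = 1.093253, running G = 7.529997
t=5: π = [0.1694, 0.1829, 0.1524, 0.1690, 0.3264], E[r] = 1.6635, γ^t·E[r] = 0.982284, running G = 8.512280
t=6: π = [0.1691, 0.1826, 0.1522, 0.1687, 0.3275], E[r] = 1.6624, γ^t·E[r] = 0.883463, running G = 9.395743
t=7: π = [0.1689, 0.1824, 0.1521, 0.1686, 0.3280], E[r] = 1.6619, γ^t·E[r] = 0.794896, running G = 10.190639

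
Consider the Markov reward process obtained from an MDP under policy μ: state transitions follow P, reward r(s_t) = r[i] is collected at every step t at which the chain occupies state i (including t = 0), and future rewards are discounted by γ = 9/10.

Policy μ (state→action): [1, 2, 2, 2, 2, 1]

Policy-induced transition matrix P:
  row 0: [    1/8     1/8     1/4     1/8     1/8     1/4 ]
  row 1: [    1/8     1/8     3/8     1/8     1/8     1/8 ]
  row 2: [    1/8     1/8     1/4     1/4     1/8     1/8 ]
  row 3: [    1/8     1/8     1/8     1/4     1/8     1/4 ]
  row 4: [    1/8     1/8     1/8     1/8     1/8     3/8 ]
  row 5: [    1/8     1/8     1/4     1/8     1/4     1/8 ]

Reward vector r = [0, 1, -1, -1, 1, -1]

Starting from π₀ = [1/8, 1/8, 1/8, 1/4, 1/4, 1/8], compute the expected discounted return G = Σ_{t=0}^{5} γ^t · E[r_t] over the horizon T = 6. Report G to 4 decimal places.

G = -1.3331

t=0: π = [0.1250, 0.1250, 0.1250, 0.2500, 0.2500, 0.1250], E[r] = -0.1250, γ^t·E[r] = -0.125000, running G = -0.125000
t=1: π = [0.1250, 0.1250, 0.2031, 0.1719, 0.1406, 0.2344], E[r] = -0.3438, γ^t·E[r] = -0.309375, running G = -0.434375
t=2: π = [0.1250, 0.1250, 0.2266, 0.1719, 0.1543, 0.1973], E[r] = -0.3164, γ^t·E[r] = -0.256289, running G = -0.690664
t=3: π = [0.1250, 0.1250, 0.2249, 0.1748, 0.1497, 0.2007], E[r] = -0.3257, γ^t·E[r] = -0.237423, running G = -0.928087
t=4: π = [0.1250, 0.1250, 0.2251, 0.1750, 0.1501, 0.1999], E[r] = -0.3248, γ^t·E[r] = -0.213120, running G = -1.141208
t=5: π = [0.1250, 0.1250, 0.2250, 0.1750, 0.1500, 0.2000], E[r] = -0.3250, γ^t·E[r] = -0.191925, running G = -1.333133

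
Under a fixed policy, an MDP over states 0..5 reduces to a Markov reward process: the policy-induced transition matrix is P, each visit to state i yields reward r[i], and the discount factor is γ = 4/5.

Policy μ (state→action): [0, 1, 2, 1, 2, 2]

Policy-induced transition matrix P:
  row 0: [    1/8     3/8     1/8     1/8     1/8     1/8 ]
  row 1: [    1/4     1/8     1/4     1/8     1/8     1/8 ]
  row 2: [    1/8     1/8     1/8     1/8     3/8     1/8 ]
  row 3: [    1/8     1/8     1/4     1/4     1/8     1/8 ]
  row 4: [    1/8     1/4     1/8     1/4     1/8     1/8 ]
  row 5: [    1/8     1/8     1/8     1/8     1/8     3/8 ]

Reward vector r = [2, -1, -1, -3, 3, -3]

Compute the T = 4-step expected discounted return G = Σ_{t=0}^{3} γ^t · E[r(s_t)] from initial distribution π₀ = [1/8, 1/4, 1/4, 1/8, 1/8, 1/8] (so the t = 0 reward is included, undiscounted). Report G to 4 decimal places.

t=0: π = [0.1250, 0.2500, 0.2500, 0.1250, 0.1250, 0.1250], E[r] = -0.6250, γ^t·E[r] = -0.625000, running G = -0.625000
t=1: π = [0.1563, 0.1719, 0.1719, 0.1563, 0.1875, 0.1563], E[r] = -0.4063, γ^t·E[r] = -0.325000, running G = -0.950000
t=2: π = [0.1465, 0.1875, 0.1660, 0.1680, 0.1680, 0.1641], E[r] = -0.5527, γ^t·E[r] = -0.353750, running G = -1.303750
t=3: π = [0.1484, 0.1826, 0.1694, 0.1670, 0.1665, 0.1660], E[r] = -0.5547, γ^t·E[r] = -0.284000, running G = -1.587750

G = -1.5878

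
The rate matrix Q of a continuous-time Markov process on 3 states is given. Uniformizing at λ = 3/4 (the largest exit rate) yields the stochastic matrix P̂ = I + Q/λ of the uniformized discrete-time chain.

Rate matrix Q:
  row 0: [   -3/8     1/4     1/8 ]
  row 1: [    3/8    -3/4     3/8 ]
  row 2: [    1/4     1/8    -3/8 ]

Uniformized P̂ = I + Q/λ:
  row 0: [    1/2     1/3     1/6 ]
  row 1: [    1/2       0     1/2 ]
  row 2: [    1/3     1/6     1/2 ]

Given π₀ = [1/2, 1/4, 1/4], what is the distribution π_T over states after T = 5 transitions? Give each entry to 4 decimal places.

t=0: π = [0.5000, 0.2500, 0.2500]
t=1: π = [0.4583, 0.2083, 0.3333]
t=2: π = [0.4444, 0.2083, 0.3472]
t=3: π = [0.4421, 0.2060, 0.3519]
t=4: π = [0.4414, 0.2060, 0.3526]
t=5: π = [0.4412, 0.2059, 0.3529]

π = [0.4412, 0.2059, 0.3529]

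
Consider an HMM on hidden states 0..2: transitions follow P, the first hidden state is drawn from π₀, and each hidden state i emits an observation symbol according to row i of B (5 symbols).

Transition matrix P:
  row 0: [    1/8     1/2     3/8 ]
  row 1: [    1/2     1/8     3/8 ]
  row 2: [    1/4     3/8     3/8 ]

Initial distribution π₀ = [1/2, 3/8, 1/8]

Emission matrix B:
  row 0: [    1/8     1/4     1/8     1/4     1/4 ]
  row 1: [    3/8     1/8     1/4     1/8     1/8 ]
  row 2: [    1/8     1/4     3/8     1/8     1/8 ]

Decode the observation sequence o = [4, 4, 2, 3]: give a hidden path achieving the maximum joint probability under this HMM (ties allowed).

t=0: δ = [1.250e-01, 4.688e-02, 1.562e-02]  (obs o_0=4)
t=1: δ = [5.859e-03, 7.812e-03, 5.859e-03]  ψ = [1, 0, 0]  (obs o_1=4)
t=2: δ = [4.883e-04, 7.324e-04, 1.099e-03]  ψ = [1, 0, 1]  (obs o_2=2)
t=3: δ = [9.155e-05, 5.150e-05, 5.150e-05]  ψ = [1, 2, 2]  (obs o_3=3)
backtrack: best end state = 0; path = [1, 0, 1, 0]

path = [1, 0, 1, 0]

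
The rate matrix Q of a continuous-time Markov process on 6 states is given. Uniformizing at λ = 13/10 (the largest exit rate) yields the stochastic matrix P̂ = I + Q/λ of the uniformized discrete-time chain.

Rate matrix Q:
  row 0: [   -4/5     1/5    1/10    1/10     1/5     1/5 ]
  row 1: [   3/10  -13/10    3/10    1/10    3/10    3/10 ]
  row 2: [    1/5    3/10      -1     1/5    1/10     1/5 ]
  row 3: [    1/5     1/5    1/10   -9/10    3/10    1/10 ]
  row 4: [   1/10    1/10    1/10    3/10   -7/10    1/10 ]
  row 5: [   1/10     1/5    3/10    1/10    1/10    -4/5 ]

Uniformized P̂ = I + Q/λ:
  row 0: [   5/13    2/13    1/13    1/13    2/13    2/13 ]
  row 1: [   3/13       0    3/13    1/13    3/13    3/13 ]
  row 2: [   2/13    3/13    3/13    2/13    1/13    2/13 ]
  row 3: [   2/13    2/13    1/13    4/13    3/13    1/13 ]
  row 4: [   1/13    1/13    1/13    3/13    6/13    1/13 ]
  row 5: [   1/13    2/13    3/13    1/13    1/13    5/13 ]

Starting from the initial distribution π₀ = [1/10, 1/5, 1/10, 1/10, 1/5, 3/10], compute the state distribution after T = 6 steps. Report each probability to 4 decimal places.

t=0: π = [0.1000, 0.2000, 0.1000, 0.1000, 0.2000, 0.3000]
t=1: π = [0.1538, 0.1154, 0.1692, 0.1385, 0.2077, 0.2154]
t=2: π = [0.1657, 0.1331, 0.1538, 0.1538, 0.2077, 0.1858]
t=3: π = [0.1721, 0.1292, 0.1497, 0.1562, 0.2137, 0.1792]
t=4: π = [0.1733, 0.1290, 0.1474, 0.1574, 0.2163, 0.1767]
t=5: π = [0.1735, 0.1287, 0.1466, 0.1578, 0.2175, 0.1758]
t=6: π = [0.1735, 0.1286, 0.1463, 0.1581, 0.2180, 0.1754]

π = [0.1735, 0.1286, 0.1463, 0.1581, 0.2180, 0.1754]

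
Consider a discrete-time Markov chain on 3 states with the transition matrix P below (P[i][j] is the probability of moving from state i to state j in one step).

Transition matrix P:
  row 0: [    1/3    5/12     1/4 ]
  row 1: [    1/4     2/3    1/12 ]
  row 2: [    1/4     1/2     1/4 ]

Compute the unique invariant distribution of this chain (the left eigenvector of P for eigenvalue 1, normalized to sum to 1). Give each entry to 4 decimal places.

π = [0.2727, 0.5727, 0.1545]

Balance equations π_j = Σ_i π_i·P[i][j]:
  π_0 = 1/3·π_0 + 1/4·π_1 + 1/4·π_2
  π_1 = 5/12·π_0 + 2/3·π_1 + 1/2·π_2
  normalize: π_0 + π_1 + π_2 = 1
Solving the linear system gives exactly π = [3/11, 63/110, 17/110].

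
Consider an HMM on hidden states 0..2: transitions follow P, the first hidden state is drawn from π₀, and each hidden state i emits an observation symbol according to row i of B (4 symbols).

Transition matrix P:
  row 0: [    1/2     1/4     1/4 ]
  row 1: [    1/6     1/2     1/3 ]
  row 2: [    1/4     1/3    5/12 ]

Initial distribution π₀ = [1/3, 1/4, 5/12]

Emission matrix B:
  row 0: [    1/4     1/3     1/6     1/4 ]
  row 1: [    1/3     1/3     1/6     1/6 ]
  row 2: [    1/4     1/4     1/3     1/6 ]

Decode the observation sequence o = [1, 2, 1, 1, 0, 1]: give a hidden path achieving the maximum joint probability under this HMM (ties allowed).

path = [2, 2, 1, 1, 1, 1]

t=0: δ = [1.111e-01, 8.333e-02, 1.042e-01]  (obs o_0=1)
t=1: δ = [9.259e-03, 6.944e-03, 1.447e-02]  ψ = [0, 1, 2]  (obs o_1=2)
t=2: δ = [1.543e-03, 1.608e-03, 1.507e-03]  ψ = [0, 2, 2]  (obs o_2=1)
t=3: δ = [2.572e-04, 2.679e-04, 1.570e-04]  ψ = [0, 1, 2]  (obs o_3=1)
t=4: δ = [3.215e-05, 4.465e-05, 2.233e-05]  ψ = [0, 1, 1]  (obs o_4=0)
t=5: δ = [5.358e-06, 7.442e-06, 3.721e-06]  ψ = [0, 1, 1]  (obs o_5=1)
backtrack: best end state = 1; path = [2, 2, 1, 1, 1, 1]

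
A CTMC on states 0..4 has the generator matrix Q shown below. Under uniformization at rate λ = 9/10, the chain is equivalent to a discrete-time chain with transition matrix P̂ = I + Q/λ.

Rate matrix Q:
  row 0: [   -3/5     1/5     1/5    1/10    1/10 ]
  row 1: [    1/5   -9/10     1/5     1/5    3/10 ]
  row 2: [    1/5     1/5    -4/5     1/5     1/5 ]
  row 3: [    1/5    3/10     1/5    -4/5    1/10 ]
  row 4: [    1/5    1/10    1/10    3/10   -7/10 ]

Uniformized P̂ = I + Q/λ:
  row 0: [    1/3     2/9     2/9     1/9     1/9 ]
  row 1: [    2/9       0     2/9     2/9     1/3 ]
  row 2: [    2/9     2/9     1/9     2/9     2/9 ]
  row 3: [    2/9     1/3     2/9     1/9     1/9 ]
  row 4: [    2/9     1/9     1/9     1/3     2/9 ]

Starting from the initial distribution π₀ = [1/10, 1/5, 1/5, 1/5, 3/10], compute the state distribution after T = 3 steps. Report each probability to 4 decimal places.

t=0: π = [0.1000, 0.2000, 0.2000, 0.2000, 0.3000]
t=1: π = [0.2333, 0.1667, 0.1667, 0.2222, 0.2111]
t=2: π = [0.2481, 0.1864, 0.1802, 0.1951, 0.1901]
t=3: π = [0.2498, 0.1813, 0.1811, 0.1941, 0.1937]

π = [0.2498, 0.1813, 0.1811, 0.1941, 0.1937]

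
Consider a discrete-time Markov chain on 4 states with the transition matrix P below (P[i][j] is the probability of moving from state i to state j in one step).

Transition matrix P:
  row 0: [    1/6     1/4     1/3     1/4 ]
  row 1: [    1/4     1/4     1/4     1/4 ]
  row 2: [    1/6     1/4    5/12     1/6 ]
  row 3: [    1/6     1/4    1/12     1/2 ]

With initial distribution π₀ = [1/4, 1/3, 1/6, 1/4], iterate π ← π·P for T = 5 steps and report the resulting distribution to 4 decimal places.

t=0: π = [0.2500, 0.3333, 0.1667, 0.2500]
t=1: π = [0.1944, 0.2500, 0.2569, 0.2986]
t=2: π = [0.1875, 0.2500, 0.2593, 0.3032]
t=3: π = [0.1875, 0.2500, 0.2583, 0.3042]
t=4: π = [0.1875, 0.2500, 0.2580, 0.3045]
t=5: π = [0.1875, 0.2500, 0.2579, 0.3046]

π = [0.1875, 0.2500, 0.2579, 0.3046]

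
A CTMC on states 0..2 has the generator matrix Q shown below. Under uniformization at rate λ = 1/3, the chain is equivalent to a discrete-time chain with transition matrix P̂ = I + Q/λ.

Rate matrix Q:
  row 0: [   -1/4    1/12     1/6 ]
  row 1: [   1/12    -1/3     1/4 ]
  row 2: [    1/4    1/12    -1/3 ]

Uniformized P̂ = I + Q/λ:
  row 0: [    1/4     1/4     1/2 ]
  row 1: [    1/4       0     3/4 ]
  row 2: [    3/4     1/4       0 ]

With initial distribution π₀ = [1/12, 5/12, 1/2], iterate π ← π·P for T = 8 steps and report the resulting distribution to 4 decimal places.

π = [0.4337, 0.2000, 0.3663]

t=0: π = [0.0833, 0.4167, 0.5000]
t=1: π = [0.5000, 0.1458, 0.3542]
t=2: π = [0.4271, 0.2135, 0.3594]
t=3: π = [0.4297, 0.1966, 0.3737]
t=4: π = [0.4368, 0.2008, 0.3623]
t=5: π = [0.4312, 0.1998, 0.3691]
t=6: π = [0.4345, 0.2001, 0.3654]
t=7: π = [0.4327, 0.2000, 0.3673]
t=8: π = [0.4337, 0.2000, 0.3663]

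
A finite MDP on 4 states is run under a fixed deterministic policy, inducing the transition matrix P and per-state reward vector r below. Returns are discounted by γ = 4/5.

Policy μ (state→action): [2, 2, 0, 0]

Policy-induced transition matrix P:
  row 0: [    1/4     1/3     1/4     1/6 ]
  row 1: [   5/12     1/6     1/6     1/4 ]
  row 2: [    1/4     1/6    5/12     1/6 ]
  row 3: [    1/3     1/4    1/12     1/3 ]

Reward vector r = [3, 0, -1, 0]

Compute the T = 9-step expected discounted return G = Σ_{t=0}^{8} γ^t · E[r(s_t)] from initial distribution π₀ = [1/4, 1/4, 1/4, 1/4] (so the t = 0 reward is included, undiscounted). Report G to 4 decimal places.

t=0: π = [0.2500, 0.2500, 0.2500, 0.2500], E[r] = 0.5000, γ^t·E[r] = 0.500000, running G = 0.500000
t=1: π = [0.3125, 0.2292, 0.2292, 0.2292], E[r] = 0.7083, γ^t·E[r] = 0.566667, running G = 1.066667
t=2: π = [0.3073, 0.2378, 0.2309, 0.2240], E[r] = 0.6910, γ^t·E[r] = 0.442222, running G = 1.508889
t=3: π = [0.3083, 0.2365, 0.2313, 0.2238], E[r] = 0.6936, γ^t·E[r] = 0.355111, running G = 1.864000
t=4: π = [0.3081, 0.2367, 0.2315, 0.2237], E[r] = 0.6927, γ^t·E[r] = 0.283723, running G = 2.147723
t=5: π = [0.3081, 0.2367, 0.2316, 0.2237], E[r] = 0.6927, γ^t·E[r] = 0.226979, running G = 2.374703
t=6: π = [0.3081, 0.2367, 0.2316, 0.2237], E[r] = 0.6926, γ^t·E[r] = 0.181573, running G = 2.556276
t=7: π = [0.3081, 0.2367, 0.2316, 0.2237], E[r] = 0.6926, γ^t·E[r] = 0.145258, running G = 2.701534
t=8: π = [0.3081, 0.2367, 0.2316, 0.2237], E[r] = 0.6926, γ^t·E[r] = 0.116206, running G = 2.817740

G = 2.8177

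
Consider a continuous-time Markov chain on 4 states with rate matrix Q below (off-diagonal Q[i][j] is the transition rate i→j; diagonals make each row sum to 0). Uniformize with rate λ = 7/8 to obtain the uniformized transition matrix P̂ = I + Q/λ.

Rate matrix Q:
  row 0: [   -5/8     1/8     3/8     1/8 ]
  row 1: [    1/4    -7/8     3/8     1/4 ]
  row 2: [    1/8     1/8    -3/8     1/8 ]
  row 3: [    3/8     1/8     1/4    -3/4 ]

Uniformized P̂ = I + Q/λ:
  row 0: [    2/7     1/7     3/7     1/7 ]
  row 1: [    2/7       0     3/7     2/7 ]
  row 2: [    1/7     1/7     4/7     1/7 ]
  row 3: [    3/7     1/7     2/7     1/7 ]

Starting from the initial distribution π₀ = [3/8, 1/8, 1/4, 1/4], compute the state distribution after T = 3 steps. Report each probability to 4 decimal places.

t=0: π = [0.3750, 0.1250, 0.2500, 0.2500]
t=1: π = [0.2857, 0.1250, 0.4286, 0.1607]
t=2: π = [0.2474, 0.1250, 0.4668, 0.1607]
t=3: π = [0.2420, 0.1250, 0.4723, 0.1607]

π = [0.2420, 0.1250, 0.4723, 0.1607]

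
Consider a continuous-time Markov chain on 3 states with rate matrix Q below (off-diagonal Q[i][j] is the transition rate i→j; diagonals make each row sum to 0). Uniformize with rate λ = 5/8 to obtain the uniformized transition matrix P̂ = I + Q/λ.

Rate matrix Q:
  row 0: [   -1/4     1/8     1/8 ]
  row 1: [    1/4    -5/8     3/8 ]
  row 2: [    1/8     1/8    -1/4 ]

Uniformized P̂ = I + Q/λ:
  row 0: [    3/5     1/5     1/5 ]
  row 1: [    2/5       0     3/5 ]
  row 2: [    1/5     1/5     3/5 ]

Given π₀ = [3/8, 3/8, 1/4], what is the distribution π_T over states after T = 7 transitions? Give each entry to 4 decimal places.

π = [0.3890, 0.1667, 0.4444]

t=0: π = [0.3750, 0.3750, 0.2500]
t=1: π = [0.4250, 0.1250, 0.4500]
t=2: π = [0.3950, 0.1750, 0.4300]
t=3: π = [0.3930, 0.1650, 0.4420]
t=4: π = [0.3902, 0.1670, 0.4428]
t=5: π = [0.3895, 0.1666, 0.4439]
t=6: π = [0.3891, 0.1667, 0.4442]
t=7: π = [0.3890, 0.1667, 0.4444]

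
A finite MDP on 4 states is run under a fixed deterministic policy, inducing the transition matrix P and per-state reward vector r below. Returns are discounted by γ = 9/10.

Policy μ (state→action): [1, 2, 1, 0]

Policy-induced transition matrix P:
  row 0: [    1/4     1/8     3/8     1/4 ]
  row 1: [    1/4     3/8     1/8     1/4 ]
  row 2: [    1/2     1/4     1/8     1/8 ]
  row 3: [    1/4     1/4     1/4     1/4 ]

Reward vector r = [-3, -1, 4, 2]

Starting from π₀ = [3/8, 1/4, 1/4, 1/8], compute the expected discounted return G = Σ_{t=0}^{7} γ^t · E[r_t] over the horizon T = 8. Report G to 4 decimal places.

G = 0.8051

t=0: π = [0.3750, 0.2500, 0.2500, 0.1250], E[r] = -0.1250, γ^t·E[r] = -0.125000, running G = -0.125000
t=1: π = [0.3125, 0.2344, 0.2344, 0.2188], E[r] = 0.2031, γ^t·E[r] = 0.182813, running G = 0.057813
t=2: π = [0.3086, 0.2402, 0.2305, 0.2207], E[r] = 0.1973, γ^t·E[r] = 0.159785, running G = 0.217598
t=3: π = [0.3076, 0.2415, 0.2297, 0.2212], E[r] = 0.1970, γ^t·E[r] = 0.143629, running G = 0.361226
t=4: π = [0.3074, 0.2417, 0.2296, 0.2213], E[r] = 0.1967, γ^t·E[r] = 0.129086, running G = 0.490312
t=5: π = [0.3074, 0.2418, 0.2295, 0.2213], E[r] = 0.1967, γ^t·E[r] = 0.116170, running G = 0.606482
t=6: π = [0.3074, 0.2418, 0.2295, 0.2213], E[r] = 0.1967, γ^t·E[r] = 0.104546, running G = 0.711029
t=7: π = [0.3074, 0.2418, 0.2295, 0.2213], E[r] = 0.1967, γ^t·E[r] = 0.094092, running G = 0.805120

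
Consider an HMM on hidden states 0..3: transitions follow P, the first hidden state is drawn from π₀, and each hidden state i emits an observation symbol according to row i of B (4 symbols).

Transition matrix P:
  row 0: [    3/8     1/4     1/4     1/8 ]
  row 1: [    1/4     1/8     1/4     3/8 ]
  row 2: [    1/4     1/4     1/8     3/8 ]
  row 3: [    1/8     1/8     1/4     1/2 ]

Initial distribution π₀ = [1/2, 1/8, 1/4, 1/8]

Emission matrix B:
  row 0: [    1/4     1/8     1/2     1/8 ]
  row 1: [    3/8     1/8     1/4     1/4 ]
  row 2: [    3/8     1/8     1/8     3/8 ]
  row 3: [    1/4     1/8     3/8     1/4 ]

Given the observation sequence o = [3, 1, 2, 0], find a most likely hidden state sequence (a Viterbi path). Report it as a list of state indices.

path = [2, 3, 3, 3]

t=0: δ = [6.250e-02, 3.125e-02, 9.375e-02, 3.125e-02]  (obs o_0=3)
t=1: δ = [2.930e-03, 2.930e-03, 1.953e-03, 4.395e-03]  ψ = [0, 2, 0, 2]  (obs o_1=1)
t=2: δ = [5.493e-04, 1.831e-04, 1.373e-04, 8.240e-04]  ψ = [0, 0, 3, 3]  (obs o_2=2)
t=3: δ = [5.150e-05, 5.150e-05, 7.725e-05, 1.030e-04]  ψ = [0, 0, 3, 3]  (obs o_3=0)
backtrack: best end state = 3; path = [2, 3, 3, 3]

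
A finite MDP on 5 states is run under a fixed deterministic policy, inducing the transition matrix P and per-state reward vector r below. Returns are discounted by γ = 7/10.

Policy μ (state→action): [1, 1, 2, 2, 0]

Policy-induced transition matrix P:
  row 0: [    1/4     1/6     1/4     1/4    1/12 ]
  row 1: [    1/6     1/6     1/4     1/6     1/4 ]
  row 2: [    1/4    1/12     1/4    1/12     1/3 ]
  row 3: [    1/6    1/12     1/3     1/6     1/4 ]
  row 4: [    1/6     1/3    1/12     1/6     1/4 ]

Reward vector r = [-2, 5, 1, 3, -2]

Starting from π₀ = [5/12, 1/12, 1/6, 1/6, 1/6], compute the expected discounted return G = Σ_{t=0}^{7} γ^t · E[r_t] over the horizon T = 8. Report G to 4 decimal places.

G = 1.4879

t=0: π = [0.4167, 0.0833, 0.1667, 0.1667, 0.1667], E[r] = -0.0833, γ^t·E[r] = -0.083333, running G = -0.083333
t=1: π = [0.2153, 0.1667, 0.2361, 0.1875, 0.1944], E[r] = 0.8125, γ^t·E[r] = 0.568750, running G = 0.485417
t=2: π = [0.2043, 0.1638, 0.2332, 0.1649, 0.2338], E[r] = 0.6707, γ^t·E[r] = 0.328652, running G = 0.814068
t=3: π = [0.2031, 0.1725, 0.2248, 0.1643, 0.2354], E[r] = 0.7028, γ^t·E[r] = 0.241056, running G = 1.055124
t=4: π = [0.2023, 0.1735, 0.2245, 0.1649, 0.2349], E[r] = 0.7120, γ^t·E[r] = 0.170959, running G = 1.226083
t=5: π = [0.2022, 0.1734, 0.2246, 0.1648, 0.2350], E[r] = 0.7115, γ^t·E[r] = 0.119578, running G = 1.345661
t=6: π = [0.2022, 0.1734, 0.2246, 0.1648, 0.2350], E[r] = 0.7114, γ^t·E[r] = 0.083694, running G = 1.429355
t=7: π = [0.2022, 0.1734, 0.2246, 0.1648, 0.2350], E[r] = 0.7114, γ^t·E[r] = 0.058590, running G = 1.487944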